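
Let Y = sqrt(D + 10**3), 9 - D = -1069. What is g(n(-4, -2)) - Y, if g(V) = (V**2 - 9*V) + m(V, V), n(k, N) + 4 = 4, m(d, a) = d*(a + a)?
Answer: -sqrt(2078) ≈ -45.585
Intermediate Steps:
m(d, a) = 2*a*d (m(d, a) = d*(2*a) = 2*a*d)
n(k, N) = 0 (n(k, N) = -4 + 4 = 0)
D = 1078 (D = 9 - 1*(-1069) = 9 + 1069 = 1078)
g(V) = -9*V + 3*V**2 (g(V) = (V**2 - 9*V) + 2*V*V = (V**2 - 9*V) + 2*V**2 = -9*V + 3*V**2)
Y = sqrt(2078) (Y = sqrt(1078 + 10**3) = sqrt(1078 + 1000) = sqrt(2078) ≈ 45.585)
g(n(-4, -2)) - Y = 3*0*(-3 + 0) - sqrt(2078) = 3*0*(-3) - sqrt(2078) = 0 - sqrt(2078) = -sqrt(2078)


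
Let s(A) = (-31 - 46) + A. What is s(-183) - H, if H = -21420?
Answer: 21160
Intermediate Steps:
s(A) = -77 + A
s(-183) - H = (-77 - 183) - 1*(-21420) = -260 + 21420 = 21160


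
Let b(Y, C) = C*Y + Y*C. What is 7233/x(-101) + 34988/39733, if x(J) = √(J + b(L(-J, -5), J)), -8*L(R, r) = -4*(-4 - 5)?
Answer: 34988/39733 + 7233*√202/404 ≈ 255.34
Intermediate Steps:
L(R, r) = -9/2 (L(R, r) = -(-1)*(-4 - 5)/2 = -(-1)*(-9)/2 = -⅛*36 = -9/2)
b(Y, C) = 2*C*Y (b(Y, C) = C*Y + C*Y = 2*C*Y)
x(J) = 2*√2*√(-J) (x(J) = √(J + 2*J*(-9/2)) = √(J - 9*J) = √(-8*J) = 2*√2*√(-J))
7233/x(-101) + 34988/39733 = 7233/((2*√2*√(-1*(-101)))) + 34988/39733 = 7233/((2*√2*√101)) + 34988*(1/39733) = 7233/((2*√202)) + 34988/39733 = 7233*(√202/404) + 34988/39733 = 7233*√202/404 + 34988/39733 = 34988/39733 + 7233*√202/404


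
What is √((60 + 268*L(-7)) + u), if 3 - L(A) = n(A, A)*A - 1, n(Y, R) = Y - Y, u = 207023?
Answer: √208155 ≈ 456.24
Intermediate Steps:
n(Y, R) = 0
L(A) = 4 (L(A) = 3 - (0*A - 1) = 3 - (0 - 1) = 3 - 1*(-1) = 3 + 1 = 4)
√((60 + 268*L(-7)) + u) = √((60 + 268*4) + 207023) = √((60 + 1072) + 207023) = √(1132 + 207023) = √208155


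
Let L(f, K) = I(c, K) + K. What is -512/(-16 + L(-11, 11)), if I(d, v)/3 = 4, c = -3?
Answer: -512/7 ≈ -73.143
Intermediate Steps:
I(d, v) = 12 (I(d, v) = 3*4 = 12)
L(f, K) = 12 + K
-512/(-16 + L(-11, 11)) = -512/(-16 + (12 + 11)) = -512/(-16 + 23) = -512/7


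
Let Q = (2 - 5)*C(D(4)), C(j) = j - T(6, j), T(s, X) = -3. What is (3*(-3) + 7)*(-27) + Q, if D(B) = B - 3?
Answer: 42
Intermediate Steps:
D(B) = -3 + B
C(j) = 3 + j (C(j) = j - 1*(-3) = j + 3 = 3 + j)
Q = -12 (Q = (2 - 5)*(3 + (-3 + 4)) = -3*(3 + 1) = -3*4 = -12)
(3*(-3) + 7)*(-27) + Q = (3*(-3) + 7)*(-27) - 12 = (-9 + 7)*(-27) - 12 = -2*(-27) - 12 = 54 - 12 = 42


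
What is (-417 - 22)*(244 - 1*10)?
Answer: -102726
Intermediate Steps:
(-417 - 22)*(244 - 1*10) = -439*(244 - 10) = -439*234 = -102726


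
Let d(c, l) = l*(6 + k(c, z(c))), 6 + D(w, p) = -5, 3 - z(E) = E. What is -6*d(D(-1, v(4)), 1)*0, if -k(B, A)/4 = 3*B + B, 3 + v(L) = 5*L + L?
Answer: 0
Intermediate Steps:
v(L) = -3 + 6*L (v(L) = -3 + (5*L + L) = -3 + 6*L)
z(E) = 3 - E
k(B, A) = -16*B (k(B, A) = -4*(3*B + B) = -16*B)
D(w, p) = -11 (D(w, p) = -6 - 5 = -11)
d(c, l) = l*(6 - 16*c)
-6*d(D(-1, v(4)), 1)*0 = -12*(3 - 8*(-11))*0 = -12*(3 + 88)*0 = -12*91*0 = -6*182*0 = -1092*0 = 0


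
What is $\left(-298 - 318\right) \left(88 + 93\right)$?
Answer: $-111496$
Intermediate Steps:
$\left(-298 - 318\right) \left(88 + 93\right) = \left(-616\right) 181 = -111496$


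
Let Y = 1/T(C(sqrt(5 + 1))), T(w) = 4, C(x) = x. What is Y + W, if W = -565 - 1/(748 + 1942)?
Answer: -3038357/5380 ≈ -564.75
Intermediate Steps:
W = -1519851/2690 (W = -565 - 1/2690 = -1519851/2690 ≈ -565.00)
Y = 1/4 ≈ 0.25000
Y + W = 1/4 - 1519851/2690 = -3038357/5380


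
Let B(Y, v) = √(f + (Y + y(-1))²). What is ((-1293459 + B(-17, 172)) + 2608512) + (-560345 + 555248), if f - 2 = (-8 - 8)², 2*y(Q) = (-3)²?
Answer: 1309956 + √1657/2 ≈ 1.3100e+6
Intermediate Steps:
y(Q) = 9/2 (y(Q) = (½)*(-3)² = (½)*9 = 9/2)
f = 258 (f = 2 + (-8 - 8)² = 2 + (-16)² = 2 + 256 = 258)
B(Y, v) = √(258 + (9/2 + Y)²) (B(Y, v) = √(258 + (Y + 9/2)²) = √(258 + (9/2 + Y)²))
((-1293459 + B(-17, 172)) + 2608512) + (-560345 + 555248) = ((-1293459 + √(1032 + (9 + 2*(-17))²)/2) + 2608512) + (-560345 + 555248) = ((-1293459 + √(1032 + (9 - 34)²)/2) + 2608512) - 5097 = ((-1293459 + √(1032 + (-25)²)/2) + 2608512) - 5097 = ((-1293459 + √(1032 + 625)/2) + 2608512) - 5097 = ((-1293459 + √1657/2) + 2608512) - 5097 = (1315053 + √1657/2) - 5097 = 1309956 + √1657/2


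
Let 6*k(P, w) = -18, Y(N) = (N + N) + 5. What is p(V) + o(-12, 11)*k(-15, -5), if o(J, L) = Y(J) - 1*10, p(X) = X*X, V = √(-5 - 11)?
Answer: 71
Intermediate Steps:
Y(N) = 5 + 2*N (Y(N) = 2*N + 5 = 5 + 2*N)
V = 4*I (V = √(-16) = 4*I ≈ 4.0*I)
p(X) = X²
k(P, w) = -3 (k(P, w) = (⅙)*(-18) = -3)
o(J, L) = -5 + 2*J (o(J, L) = (5 + 2*J) - 1*10 = (5 + 2*J) - 10 = -5 + 2*J)
p(V) + o(-12, 11)*k(-15, -5) = (4*I)² + (-5 + 2*(-12))*(-3) = -16 + (-5 - 24)*(-3) = -16 - 29*(-3) = -16 + 87 = 71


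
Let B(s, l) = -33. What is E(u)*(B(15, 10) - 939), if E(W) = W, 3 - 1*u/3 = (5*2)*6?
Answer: 166212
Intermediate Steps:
u = -171 (u = 9 - 3*5*2*6 = 9 - 30*6 = 9 - 3*60 = 9 - 180 = -171)
E(u)*(B(15, 10) - 939) = -171*(-33 - 939) = -171*(-972) = 166212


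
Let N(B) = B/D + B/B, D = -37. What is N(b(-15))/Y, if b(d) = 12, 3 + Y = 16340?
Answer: 25/604469 ≈ 4.1359e-5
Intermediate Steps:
Y = 16337 (Y = -3 + 16340 = 16337)
N(B) = 1 - B/37 (N(B) = B/(-37) + B/B = B*(-1/37) + 1 = -B/37 + 1 = 1 - B/37)
N(b(-15))/Y = (1 - 1/37*12)/16337 = (1 - 12/37)*(1/16337) = (25/37)*(1/16337) = 25/604469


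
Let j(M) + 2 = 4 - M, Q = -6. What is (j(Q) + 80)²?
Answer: 7744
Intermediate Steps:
j(M) = 2 - M (j(M) = -2 + (4 - M) = 2 - M)
(j(Q) + 80)² = ((2 - 1*(-6)) + 80)² = ((2 + 6) + 80)² = (8 + 80)² = 88² = 7744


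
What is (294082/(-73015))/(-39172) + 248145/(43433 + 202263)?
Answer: 177450645857543/175681459257920 ≈ 1.0101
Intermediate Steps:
(294082/(-73015))/(-39172) + 248145/(43433 + 202263) = (294082*(-1/73015))*(-1/39172) + 248145/245696 = -294082/73015*(-1/39172) + 248145*(1/245696) = 147041/1430071790 + 248145/245696 = 177450645857543/175681459257920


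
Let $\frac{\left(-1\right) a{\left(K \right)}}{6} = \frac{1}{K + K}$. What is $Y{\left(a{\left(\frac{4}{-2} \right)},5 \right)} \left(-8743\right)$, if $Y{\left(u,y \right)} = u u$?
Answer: $- \frac{78687}{4} \approx -19672.0$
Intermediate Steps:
$a{\left(K \right)} = - \frac{3}{K}$ ($a{\left(K \right)} = - \frac{6}{K + K} = - \frac{6}{2 K} = - 6 \frac{1}{2 K} = - \frac{3}{K}$)
$Y{\left(u,y \right)} = u^{2}$
$Y{\left(a{\left(\frac{4}{-2} \right)},5 \right)} \left(-8743\right) = \left(- \frac{3}{4 \frac{1}{-2}}\right)^{2} \left(-8743\right) = \left(- \frac{3}{4 \left(- \frac{1}{2}\right)}\right)^{2} \left(-8743\right) = \left(- \frac{3}{-2}\right)^{2} \left(-8743\right) = \left(\left(-3\right) \left(- \frac{1}{2}\right)\right)^{2} \left(-8743\right) = \left(\frac{3}{2}\right)^{2} \left(-8743\right) = \frac{9}{4} \left(-8743\right) = - \frac{78687}{4}$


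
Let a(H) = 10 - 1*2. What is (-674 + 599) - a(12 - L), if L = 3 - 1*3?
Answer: -83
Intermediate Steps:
L = 0 (L = 3 - 3 = 0)
a(H) = 8 (a(H) = 10 - 2 = 8)
(-674 + 599) - a(12 - L) = (-674 + 599) - 1*8 = -75 - 8 = -83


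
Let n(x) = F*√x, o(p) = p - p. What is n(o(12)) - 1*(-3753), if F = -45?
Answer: 3753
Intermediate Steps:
o(p) = 0
n(x) = -45*√x
n(o(12)) - 1*(-3753) = -45*√0 - 1*(-3753) = -45*0 + 3753 = 0 + 3753 = 3753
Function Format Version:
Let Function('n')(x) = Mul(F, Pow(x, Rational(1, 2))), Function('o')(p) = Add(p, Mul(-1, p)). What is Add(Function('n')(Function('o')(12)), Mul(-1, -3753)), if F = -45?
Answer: 3753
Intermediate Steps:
Function('o')(p) = 0
Function('n')(x) = Mul(-45, Pow(x, Rational(1, 2)))
Add(Function('n')(Function('o')(12)), Mul(-1, -3753)) = Add(Mul(-45, Pow(0, Rational(1, 2))), Mul(-1, -3753)) = Add(Mul(-45, 0), 3753) = Add(0, 3753) = 3753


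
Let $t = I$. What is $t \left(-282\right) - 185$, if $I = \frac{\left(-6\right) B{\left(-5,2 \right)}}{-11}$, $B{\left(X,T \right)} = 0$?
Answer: $-185$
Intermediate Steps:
$I = 0$ ($I = \frac{\left(-6\right) 0}{-11} = 0 \left(- \frac{1}{11}\right) = 0$)
$t = 0$
$t \left(-282\right) - 185 = 0 \left(-282\right) - 185 = 0 - 185 = -185$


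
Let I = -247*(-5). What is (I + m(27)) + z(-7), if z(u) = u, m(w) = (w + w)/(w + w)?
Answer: 1229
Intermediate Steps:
m(w) = 1 (m(w) = (2*w)/((2*w)) = (2*w)*(1/(2*w)) = 1)
I = 1235
(I + m(27)) + z(-7) = (1235 + 1) - 7 = 1236 - 7 = 1229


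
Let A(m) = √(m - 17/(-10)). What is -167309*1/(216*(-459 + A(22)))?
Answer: 14221265/8426292 + 167309*√2370/455019768 ≈ 1.7056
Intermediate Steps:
A(m) = √(17/10 + m) (A(m) = √(m - 17*(-⅒)) = √(m + 17/10) = √(17/10 + m))
-167309*1/(216*(-459 + A(22))) = -167309*1/(216*(-459 + √(170 + 100*22)/10)) = -167309*1/(216*(-459 + √(170 + 2200)/10)) = -167309*1/(216*(-459 + √2370/10)) = -167309/(-99144 + 108*√2370/5)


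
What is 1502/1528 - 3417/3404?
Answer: -6773/325082 ≈ -0.020835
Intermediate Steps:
1502/1528 - 3417/3404 = 1502*(1/1528) - 3417*1/3404 = 751/764 - 3417/3404 = -6773/325082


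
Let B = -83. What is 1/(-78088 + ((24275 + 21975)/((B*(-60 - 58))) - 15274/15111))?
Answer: -73998567/5778125454799 ≈ -1.2807e-5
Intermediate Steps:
1/(-78088 + ((24275 + 21975)/((B*(-60 - 58))) - 15274/15111)) = 1/(-78088 + ((24275 + 21975)/((-83*(-60 - 58))) - 15274/15111)) = 1/(-78088 + (46250/((-83*(-118))) - 15274*1/15111)) = 1/(-78088 + (46250/9794 - 15274/15111)) = 1/(-78088 + (46250*(1/9794) - 15274/15111)) = 1/(-78088 + (23125/4897 - 15274/15111)) = 1/(-78088 + 274645097/73998567) = 1/(-5778125454799/73998567) = -73998567/5778125454799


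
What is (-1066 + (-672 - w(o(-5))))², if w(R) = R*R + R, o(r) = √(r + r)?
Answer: 2985974 + 3456*I*√10 ≈ 2.986e+6 + 10929.0*I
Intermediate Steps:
o(r) = √2*√r (o(r) = √(2*r) = √2*√r)
w(R) = R + R² (w(R) = R² + R = R + R²)
(-1066 + (-672 - w(o(-5))))² = (-1066 + (-672 - √2*√(-5)*(1 + √2*√(-5))))² = (-1066 + (-672 - √2*(I*√5)*(1 + √2*(I*√5))))² = (-1066 + (-672 - I*√10*(1 + I*√10)))² = (-1738 - I*√10*(1 + I*√10))²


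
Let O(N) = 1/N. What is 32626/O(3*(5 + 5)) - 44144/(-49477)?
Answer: 48427142204/49477 ≈ 9.7878e+5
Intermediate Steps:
32626/O(3*(5 + 5)) - 44144/(-49477) = 32626/(1/(3*(5 + 5))) - 44144/(-49477) = 32626/(1/(3*10)) - 44144*(-1/49477) = 32626/(1/30) + 44144/49477 = 32626*30 + 44144/49477 = 978780 + 44144/49477 = 48427142204/49477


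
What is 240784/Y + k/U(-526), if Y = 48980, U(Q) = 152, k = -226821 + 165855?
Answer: -368689439/930620 ≈ -396.18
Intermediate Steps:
k = -60966
240784/Y + k/U(-526) = 240784/48980 - 60966/152 = 240784*(1/48980) - 60966*1/152 = 60196/12245 - 30483/76 = -368689439/930620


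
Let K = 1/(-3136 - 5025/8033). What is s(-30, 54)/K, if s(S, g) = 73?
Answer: -1839345449/8033 ≈ -2.2897e+5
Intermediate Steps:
K = -8033/25196513 (K = 1/(-3136 - 5025*1/8033) = 1/(-3136 - 5025/8033) = 1/(-25196513/8033) = -8033/25196513 ≈ -0.00031881)
s(-30, 54)/K = 73/(-8033/25196513) = 73*(-25196513/8033) = -1839345449/8033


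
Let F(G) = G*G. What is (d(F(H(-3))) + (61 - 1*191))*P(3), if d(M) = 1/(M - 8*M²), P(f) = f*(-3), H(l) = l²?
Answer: 6812911/5823 ≈ 1170.0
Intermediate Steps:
F(G) = G²
P(f) = -3*f
(d(F(H(-3))) + (61 - 1*191))*P(3) = (-1/((((-3)²)²)*(-1 + 8*((-3)²)²)) + (61 - 1*191))*(-3*3) = (-1/((9²)*(-1 + 8*9²)) + (61 - 191))*(-9) = (-1/(81*(-1 + 8*81)) - 130)*(-9) = (-1*1/81/(-1 + 648) - 130)*(-9) = (-1*1/81/647 - 130)*(-9) = (-1*1/81*1/647 - 130)*(-9) = (-1/52407 - 130)*(-9) = -6812911/52407*(-9) = 6812911/5823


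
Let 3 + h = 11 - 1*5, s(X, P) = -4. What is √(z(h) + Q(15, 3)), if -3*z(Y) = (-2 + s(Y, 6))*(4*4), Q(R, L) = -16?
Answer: 4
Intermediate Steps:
h = 3 (h = -3 + (11 - 1*5) = -3 + (11 - 5) = -3 + 6 = 3)
z(Y) = 32 (z(Y) = -(-2 - 4)*4*4/3 = -(-2)*16 = -⅓*(-96) = 32)
√(z(h) + Q(15, 3)) = √(32 - 16) = √16 = 4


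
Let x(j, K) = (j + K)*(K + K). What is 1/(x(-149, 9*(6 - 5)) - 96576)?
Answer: -1/99096 ≈ -1.0091e-5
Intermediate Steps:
x(j, K) = 2*K*(K + j) (x(j, K) = (K + j)*(2*K) = 2*K*(K + j))
1/(x(-149, 9*(6 - 5)) - 96576) = 1/(2*(9*(6 - 5))*(9*(6 - 5) - 149) - 96576) = 1/(2*(9*1)*(9*1 - 149) - 96576) = 1/(2*9*(9 - 149) - 96576) = 1/(2*9*(-140) - 96576) = 1/(-2520 - 96576) = 1/(-99096) = -1/99096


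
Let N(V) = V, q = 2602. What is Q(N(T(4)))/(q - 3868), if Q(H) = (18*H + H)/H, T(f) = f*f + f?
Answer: -19/1266 ≈ -0.015008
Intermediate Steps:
T(f) = f + f² (T(f) = f² + f = f + f²)
Q(H) = 19 (Q(H) = (19*H)/H = 19)
Q(N(T(4)))/(q - 3868) = 19/(2602 - 3868) = 19/(-1266) = 19*(-1/1266) = -19/1266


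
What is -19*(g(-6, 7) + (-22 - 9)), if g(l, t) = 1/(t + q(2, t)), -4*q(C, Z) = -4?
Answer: 4693/8 ≈ 586.63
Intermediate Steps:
q(C, Z) = 1 (q(C, Z) = -1/4*(-4) = 1)
g(l, t) = 1/(1 + t) (g(l, t) = 1/(t + 1) = 1/(1 + t))
-19*(g(-6, 7) + (-22 - 9)) = -19*(1/(1 + 7) + (-22 - 9)) = -19*(1/8 - 31) = -19*(-247/8) = 4693/8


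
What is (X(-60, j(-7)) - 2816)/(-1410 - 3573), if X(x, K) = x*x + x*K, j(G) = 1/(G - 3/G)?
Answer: -18242/114609 ≈ -0.15917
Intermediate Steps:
X(x, K) = x² + K*x
(X(-60, j(-7)) - 2816)/(-1410 - 3573) = (-60*(-7/(-3 + (-7)²) - 60) - 2816)/(-1410 - 3573) = (-60*(-7/(-3 + 49) - 60) - 2816)/(-4983) = (-60*(-7/46 - 60) - 2816)*(-1/4983) = (-60*(-2767/46) - 2816)*(-1/4983) = (83010/23 - 2816)*(-1/4983) = (18242/23)*(-1/4983) = -18242/114609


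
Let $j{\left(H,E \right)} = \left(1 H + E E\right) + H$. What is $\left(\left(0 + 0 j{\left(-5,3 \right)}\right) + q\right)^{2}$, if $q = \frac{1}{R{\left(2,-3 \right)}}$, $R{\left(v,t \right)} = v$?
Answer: $\frac{1}{4} \approx 0.25$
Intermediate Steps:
$j{\left(H,E \right)} = E^{2} + 2 H$ ($j{\left(H,E \right)} = \left(H + E^{2}\right) + H = E^{2} + 2 H$)
$q = \frac{1}{2} \approx 0.5$
$\left(\left(0 + 0 j{\left(-5,3 \right)}\right) + q\right)^{2} = \left(\left(0 + 0 \left(3^{2} + 2 \left(-5\right)\right)\right) + \frac{1}{2}\right)^{2} = \left(\left(0 + 0 \left(9 - 10\right)\right) + \frac{1}{2}\right)^{2} = \left(\left(0 + 0 \left(-1\right)\right) + \frac{1}{2}\right)^{2} = \left(\left(0 + 0\right) + \frac{1}{2}\right)^{2} = \left(0 + \frac{1}{2}\right)^{2} = \left(\frac{1}{2}\right)^{2} = \frac{1}{4}$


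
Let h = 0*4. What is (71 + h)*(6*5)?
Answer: 2130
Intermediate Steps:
h = 0
(71 + h)*(6*5) = (71 + 0)*(6*5) = 71*30 = 2130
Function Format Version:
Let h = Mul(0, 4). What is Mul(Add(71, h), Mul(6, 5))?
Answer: 2130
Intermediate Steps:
h = 0
Mul(Add(71, h), Mul(6, 5)) = Mul(Add(71, 0), Mul(6, 5)) = Mul(71, 30) = 2130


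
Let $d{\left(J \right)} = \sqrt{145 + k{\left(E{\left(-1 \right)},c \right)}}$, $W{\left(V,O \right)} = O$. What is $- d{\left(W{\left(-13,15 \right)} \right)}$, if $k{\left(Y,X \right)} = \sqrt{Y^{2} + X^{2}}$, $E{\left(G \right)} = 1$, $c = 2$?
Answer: $- \sqrt{145 + \sqrt{5}} \approx -12.134$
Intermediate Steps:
$k{\left(Y,X \right)} = \sqrt{X^{2} + Y^{2}}$
$d{\left(J \right)} = \sqrt{145 + \sqrt{5}}$ ($d{\left(J \right)} = \sqrt{145 + \sqrt{2^{2} + 1^{2}}} = \sqrt{145 + \sqrt{4 + 1}} = \sqrt{145 + \sqrt{5}}$)
$- d{\left(W{\left(-13,15 \right)} \right)} = - \sqrt{145 + \sqrt{5}}$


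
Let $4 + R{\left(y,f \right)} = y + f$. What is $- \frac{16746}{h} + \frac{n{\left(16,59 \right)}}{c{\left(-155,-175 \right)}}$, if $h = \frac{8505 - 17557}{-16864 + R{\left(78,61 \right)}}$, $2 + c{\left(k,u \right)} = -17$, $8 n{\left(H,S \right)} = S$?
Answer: $- \frac{10645599209}{343976} \approx -30949.0$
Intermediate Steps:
$n{\left(H,S \right)} = \frac{S}{8}$
$c{\left(k,u \right)} = -19$ ($c{\left(k,u \right)} = -2 - 17 = -19$)
$R{\left(y,f \right)} = -4 + f + y$ ($R{\left(y,f \right)} = -4 + \left(y + f\right) = -4 + \left(f + y\right) = -4 + f + y$)
$h = \frac{9052}{16729}$ ($h = \frac{8505 - 17557}{-16864 + \left(-4 + 61 + 78\right)} = - \frac{9052}{-16864 + 135} = - \frac{9052}{-16729} = \left(-9052\right) \left(- \frac{1}{16729}\right) = \frac{9052}{16729} \approx 0.5411$)
$- \frac{16746}{h} + \frac{n{\left(16,59 \right)}}{c{\left(-155,-175 \right)}} = - \frac{16746}{\frac{9052}{16729}} + \frac{\frac{1}{8} \cdot 59}{-19} = \left(-16746\right) \frac{16729}{9052} + \frac{59}{8} \left(- \frac{1}{19}\right) = - \frac{140071917}{4526} - \frac{59}{152} = - \frac{10645599209}{343976}$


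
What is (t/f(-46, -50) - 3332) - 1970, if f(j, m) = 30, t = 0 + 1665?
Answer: -10493/2 ≈ -5246.5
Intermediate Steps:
t = 1665
(t/f(-46, -50) - 3332) - 1970 = (1665/30 - 3332) - 1970 = (1665*(1/30) - 3332) - 1970 = (111/2 - 3332) - 1970 = -6553/2 - 1970 = -10493/2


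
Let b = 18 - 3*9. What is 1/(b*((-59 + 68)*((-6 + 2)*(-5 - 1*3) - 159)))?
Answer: 1/10287 ≈ 9.7210e-5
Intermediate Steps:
b = -9 (b = 18 - 27 = -9)
1/(b*((-59 + 68)*((-6 + 2)*(-5 - 1*3) - 159))) = 1/(-9*(-59 + 68)*((-6 + 2)*(-5 - 1*3) - 159)) = 1/(-81*(-4*(-5 - 3) - 159)) = 1/(-81*(-4*(-8) - 159)) = 1/(-81*(32 - 159)) = 1/(-81*(-127)) = 1/(-9*(-1143)) = 1/10287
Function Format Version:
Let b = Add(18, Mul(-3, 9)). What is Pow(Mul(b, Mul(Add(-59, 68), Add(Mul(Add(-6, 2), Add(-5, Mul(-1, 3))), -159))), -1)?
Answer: Rational(1, 10287) ≈ 9.7210e-5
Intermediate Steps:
b = -9 (b = Add(18, -27) = -9)
Pow(Mul(b, Mul(Add(-59, 68), Add(Mul(Add(-6, 2), Add(-5, Mul(-1, 3))), -159))), -1) = Pow(Mul(-9, Mul(Add(-59, 68), Add(Mul(Add(-6, 2), Add(-5, Mul(-1, 3))), -159))), -1) = Pow(Mul(-9, Mul(9, Add(Mul(-4, Add(-5, -3)), -159))), -1) = Pow(Mul(-9, Mul(9, Add(Mul(-4, -8), -159))), -1) = Pow(Mul(-9, Mul(9, Add(32, -159))), -1) = Pow(Mul(-9, Mul(9, -127)), -1) = Pow(Mul(-9, -1143), -1) = Pow(10287, -1) = Rational(1, 10287)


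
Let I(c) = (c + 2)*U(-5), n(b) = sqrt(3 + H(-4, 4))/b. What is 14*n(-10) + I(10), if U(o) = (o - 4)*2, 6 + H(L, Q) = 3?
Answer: -216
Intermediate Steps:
H(L, Q) = -3 (H(L, Q) = -6 + 3 = -3)
U(o) = -8 + 2*o (U(o) = (-4 + o)*2 = -8 + 2*o)
n(b) = 0 (n(b) = sqrt(3 - 3)/b = sqrt(0)/b = 0/b = 0)
I(c) = -36 - 18*c (I(c) = (c + 2)*(-8 + 2*(-5)) = (2 + c)*(-8 - 10) = (2 + c)*(-18) = -36 - 18*c)
14*n(-10) + I(10) = 14*0 + (-36 - 18*10) = 0 + (-36 - 180) = 0 - 216 = -216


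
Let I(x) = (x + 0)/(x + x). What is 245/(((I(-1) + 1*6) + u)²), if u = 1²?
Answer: 196/45 ≈ 4.3556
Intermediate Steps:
I(x) = ½ (I(x) = x/((2*x)) = x*(1/(2*x)) = ½)
u = 1
245/(((I(-1) + 1*6) + u)²) = 245/(((½ + 1*6) + 1)²) = 245/(((½ + 6) + 1)²) = 245/((13/2 + 1)²) = 245/((15/2)²) = 245/(225/4) = 245*(4/225) = 196/45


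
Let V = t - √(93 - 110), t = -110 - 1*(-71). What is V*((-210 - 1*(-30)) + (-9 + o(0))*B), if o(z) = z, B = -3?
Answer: 5967 + 153*I*√17 ≈ 5967.0 + 630.83*I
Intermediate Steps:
t = -39 (t = -110 + 71 = -39)
V = -39 - I*√17 (V = -39 - √(93 - 110) = -39 - √(-17) = -39 - I*√17 ≈ -39.0 - 4.1231*I)
V*((-210 - 1*(-30)) + (-9 + o(0))*B) = (-39 - I*√17)*((-210 - 1*(-30)) + (-9 + 0)*(-3)) = (-39 - I*√17)*((-210 + 30) - 9*(-3)) = (-39 - I*√17)*(-180 + 27) = (-39 - I*√17)*(-153) = 5967 + 153*I*√17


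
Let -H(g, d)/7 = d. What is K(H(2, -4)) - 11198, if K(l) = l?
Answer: -11170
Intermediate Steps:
H(g, d) = -7*d
K(H(2, -4)) - 11198 = -7*(-4) - 11198 = 28 - 11198 = -11170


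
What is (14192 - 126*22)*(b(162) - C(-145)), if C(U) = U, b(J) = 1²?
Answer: 1667320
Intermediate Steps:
b(J) = 1
(14192 - 126*22)*(b(162) - C(-145)) = (14192 - 126*22)*(1 - 1*(-145)) = (14192 - 2772)*(1 + 145) = 11420*146 = 1667320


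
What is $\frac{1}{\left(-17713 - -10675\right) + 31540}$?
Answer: $\frac{1}{24502} \approx 4.0813 \cdot 10^{-5}$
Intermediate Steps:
$\frac{1}{\left(-17713 - -10675\right) + 31540} = \frac{1}{\left(-17713 + 10675\right) + 31540} = \frac{1}{-7038 + 31540} = \frac{1}{24502}$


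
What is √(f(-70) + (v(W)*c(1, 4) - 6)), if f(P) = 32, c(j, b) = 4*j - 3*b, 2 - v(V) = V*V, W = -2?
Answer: √42 ≈ 6.4807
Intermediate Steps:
v(V) = 2 - V² (v(V) = 2 - V*V = 2 - V²)
c(j, b) = -3*b + 4*j
√(f(-70) + (v(W)*c(1, 4) - 6)) = √(32 + ((2 - 1*(-2)²)*(-3*4 + 4*1) - 6)) = √(32 + ((2 - 1*4)*(-12 + 4) - 6)) = √(32 + ((2 - 4)*(-8) - 6)) = √(32 + (-2*(-8) - 6)) = √(32 + (16 - 6)) = √(32 + 10) = √42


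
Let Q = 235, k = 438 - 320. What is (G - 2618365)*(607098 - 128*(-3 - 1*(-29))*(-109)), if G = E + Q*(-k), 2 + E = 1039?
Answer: -2565309501300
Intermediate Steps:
E = 1037 (E = -2 + 1039 = 1037)
k = 118
G = -26693 (G = 1037 + 235*(-1*118) = 1037 + 235*(-118) = 1037 - 27730 = -26693)
(G - 2618365)*(607098 - 128*(-3 - 1*(-29))*(-109)) = (-26693 - 2618365)*(607098 - 128*(-3 - 1*(-29))*(-109)) = -2645058*(607098 - 128*(-3 + 29)*(-109)) = -2645058*(607098 - 128*26*(-109)) = -2645058*(607098 - 3328*(-109)) = -2645058*(607098 + 362752) = -2645058*969850 = -2565309501300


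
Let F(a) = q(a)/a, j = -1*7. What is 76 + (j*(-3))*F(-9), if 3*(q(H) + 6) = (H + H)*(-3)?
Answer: 48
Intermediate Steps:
q(H) = -6 - 2*H (q(H) = -6 + ((H + H)*(-3))/3 = -6 + ((2*H)*(-3))/3 = -6 + (-6*H)/3 = -6 - 2*H)
j = -7
F(a) = (-6 - 2*a)/a
76 + (j*(-3))*F(-9) = 76 + (-7*(-3))*(-2 - 6/(-9)) = 76 + 21*(-2 - 6*(-⅑)) = 76 + 21*(-2 + ⅔) = 76 + 21*(-4/3) = 76 - 28 = 48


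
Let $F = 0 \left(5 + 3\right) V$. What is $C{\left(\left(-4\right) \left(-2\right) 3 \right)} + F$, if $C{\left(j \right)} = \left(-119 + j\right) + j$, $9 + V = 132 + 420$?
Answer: $-71$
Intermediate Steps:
$V = 543$ ($V = -9 + \left(132 + 420\right) = -9 + 552 = 543$)
$C{\left(j \right)} = -119 + 2 j$
$F = 0$ ($F = 0 \left(5 + 3\right) 543 = 0 \cdot 8 \cdot 543 = 0 \cdot 543 = 0$)
$C{\left(\left(-4\right) \left(-2\right) 3 \right)} + F = \left(-119 + 2 \left(-4\right) \left(-2\right) 3\right) + 0 = \left(-119 + 2 \cdot 8 \cdot 3\right) + 0 = \left(-119 + 2 \cdot 24\right) + 0 = \left(-119 + 48\right) + 0 = -71 + 0 = -71$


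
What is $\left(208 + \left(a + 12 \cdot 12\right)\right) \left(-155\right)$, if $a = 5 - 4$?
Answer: $-54715$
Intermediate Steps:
$a = 1$ ($a = 5 - 4 = 1$)
$\left(208 + \left(a + 12 \cdot 12\right)\right) \left(-155\right) = \left(208 + \left(1 + 12 \cdot 12\right)\right) \left(-155\right) = \left(208 + \left(1 + 144\right)\right) \left(-155\right) = \left(208 + 145\right) \left(-155\right) = 353 \left(-155\right) = -54715$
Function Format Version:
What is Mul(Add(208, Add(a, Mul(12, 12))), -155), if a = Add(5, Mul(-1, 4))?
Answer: -54715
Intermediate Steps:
a = 1 (a = Add(5, -4) = 1)
Mul(Add(208, Add(a, Mul(12, 12))), -155) = Mul(Add(208, Add(1, Mul(12, 12))), -155) = Mul(Add(208, Add(1, 144)), -155) = Mul(Add(208, 145), -155) = Mul(353, -155) = -54715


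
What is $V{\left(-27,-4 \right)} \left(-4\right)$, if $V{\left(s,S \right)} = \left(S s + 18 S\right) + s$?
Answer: $-36$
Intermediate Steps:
$V{\left(s,S \right)} = s + 18 S + S s$ ($V{\left(s,S \right)} = \left(18 S + S s\right) + s = s + 18 S + S s$)
$V{\left(-27,-4 \right)} \left(-4\right) = \left(-27 + 18 \left(-4\right) - -108\right) \left(-4\right) = \left(-27 - 72 + 108\right) \left(-4\right) = 9 \left(-4\right) = -36$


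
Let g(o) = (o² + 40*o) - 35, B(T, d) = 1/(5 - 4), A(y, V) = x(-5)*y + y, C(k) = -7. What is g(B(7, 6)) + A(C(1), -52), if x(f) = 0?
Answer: -1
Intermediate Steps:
A(y, V) = y (A(y, V) = 0*y + y = 0 + y = y)
B(T, d) = 1 (B(T, d) = 1/1 = 1)
g(o) = -35 + o² + 40*o
g(B(7, 6)) + A(C(1), -52) = (-35 + 1² + 40*1) - 7 = (-35 + 1 + 40) - 7 = 6 - 7 = -1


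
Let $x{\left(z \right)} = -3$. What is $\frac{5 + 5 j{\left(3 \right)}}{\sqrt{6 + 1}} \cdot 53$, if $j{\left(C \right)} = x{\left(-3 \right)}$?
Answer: $- \frac{530 \sqrt{7}}{7} \approx -200.32$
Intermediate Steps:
$j{\left(C \right)} = -3$
$\frac{5 + 5 j{\left(3 \right)}}{\sqrt{6 + 1}} \cdot 53 = \frac{5 + 5 \left(-3\right)}{\sqrt{6 + 1}} \cdot 53 = \frac{5 - 15}{\sqrt{7}} \cdot 53 = - 10 \frac{\sqrt{7}}{7} \cdot 53 = - \frac{10 \sqrt{7}}{7} \cdot 53 = - \frac{530 \sqrt{7}}{7}$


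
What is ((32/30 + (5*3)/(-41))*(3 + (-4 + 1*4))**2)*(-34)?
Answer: -43962/205 ≈ -214.45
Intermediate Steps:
((32/30 + (5*3)/(-41))*(3 + (-4 + 1*4))**2)*(-34) = ((32*(1/30) + 15*(-1/41))*(3 + (-4 + 4))**2)*(-34) = ((16/15 - 15/41)*(3 + 0)**2)*(-34) = ((431/615)*3**2)*(-34) = ((431/615)*9)*(-34) = (1293/205)*(-34) = -43962/205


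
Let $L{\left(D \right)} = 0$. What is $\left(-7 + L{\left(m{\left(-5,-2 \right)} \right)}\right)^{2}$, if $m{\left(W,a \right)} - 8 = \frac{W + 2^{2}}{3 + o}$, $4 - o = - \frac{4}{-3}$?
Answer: $49$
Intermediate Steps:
$o = \frac{8}{3}$ ($o = 4 - - \frac{4}{-3} = 4 - \left(-4\right) \left(- \frac{1}{3}\right) = 4 - \frac{4}{3} = \frac{8}{3} \approx 2.6667$)
$m{\left(W,a \right)} = \frac{148}{17} + \frac{3 W}{17}$ ($m{\left(W,a \right)} = 8 + \frac{W + 2^{2}}{3 + \frac{8}{3}} = 8 + \frac{W + 4}{\frac{17}{3}} = 8 + \left(4 + W\right) \frac{3}{17} = 8 + \left(\frac{12}{17} + \frac{3 W}{17}\right) = \frac{148}{17} + \frac{3 W}{17}$)
$\left(-7 + L{\left(m{\left(-5,-2 \right)} \right)}\right)^{2} = \left(-7 + 0\right)^{2} = \left(-7\right)^{2} = 49$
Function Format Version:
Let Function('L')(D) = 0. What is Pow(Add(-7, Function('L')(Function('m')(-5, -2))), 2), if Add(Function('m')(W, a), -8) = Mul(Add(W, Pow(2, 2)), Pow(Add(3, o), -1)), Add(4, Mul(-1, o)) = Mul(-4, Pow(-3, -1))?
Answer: 49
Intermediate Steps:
o = Rational(8, 3) (o = Add(4, Mul(-1, Mul(-4, Pow(-3, -1)))) = Add(4, Mul(-1, Mul(-4, Rational(-1, 3)))) = Add(4, Mul(-1, Rational(4, 3))) = Add(4, Rational(-4, 3)) = Rational(8, 3) ≈ 2.6667)
Function('m')(W, a) = Add(Rational(148, 17), Mul(Rational(3, 17), W)) (Function('m')(W, a) = Add(8, Mul(Add(W, Pow(2, 2)), Pow(Add(3, Rational(8, 3)), -1))) = Add(8, Mul(Add(W, 4), Pow(Rational(17, 3), -1))) = Add(8, Mul(Add(4, W), Rational(3, 17))) = Add(8, Add(Rational(12, 17), Mul(Rational(3, 17), W))) = Add(Rational(148, 17), Mul(Rational(3, 17), W)))
Pow(Add(-7, Function('L')(Function('m')(-5, -2))), 2) = Pow(Add(-7, 0), 2) = Pow(-7, 2) = 49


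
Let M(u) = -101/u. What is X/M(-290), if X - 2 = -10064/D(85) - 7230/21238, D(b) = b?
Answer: -359503314/1072519 ≈ -335.20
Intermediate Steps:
X = -6198333/53095 (X = 2 + (-10064/85 - 7230/21238) = 2 + (-10064*1/85 - 7230*1/21238) = 2 + (-592/5 - 3615/10619) = 2 - 6304523/53095 = -6198333/53095 ≈ -116.74)
X/M(-290) = -6198333/(53095*((-101/(-290)))) = -6198333/(53095*((-101*(-1/290)))) = -6198333/(53095*101/290) = -6198333/53095*290/101 = -359503314/1072519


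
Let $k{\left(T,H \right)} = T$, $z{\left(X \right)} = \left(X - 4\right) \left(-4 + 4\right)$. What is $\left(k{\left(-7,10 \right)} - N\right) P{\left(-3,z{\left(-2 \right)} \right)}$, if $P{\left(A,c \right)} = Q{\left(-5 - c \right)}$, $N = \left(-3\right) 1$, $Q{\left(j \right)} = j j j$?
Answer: $500$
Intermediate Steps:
$z{\left(X \right)} = 0$ ($z{\left(X \right)} = \left(-4 + X\right) 0 = 0$)
$Q{\left(j \right)} = j^{3}$ ($Q{\left(j \right)} = j^{2} j = j^{3}$)
$N = -3$
$P{\left(A,c \right)} = \left(-5 - c\right)^{3}$
$\left(k{\left(-7,10 \right)} - N\right) P{\left(-3,z{\left(-2 \right)} \right)} = \left(-7 - -3\right) \left(- \left(5 + 0\right)^{3}\right) = \left(-7 + 3\right) \left(- 5^{3}\right) = - 4 \left(\left(-1\right) 125\right) = \left(-4\right) \left(-125\right) = 500$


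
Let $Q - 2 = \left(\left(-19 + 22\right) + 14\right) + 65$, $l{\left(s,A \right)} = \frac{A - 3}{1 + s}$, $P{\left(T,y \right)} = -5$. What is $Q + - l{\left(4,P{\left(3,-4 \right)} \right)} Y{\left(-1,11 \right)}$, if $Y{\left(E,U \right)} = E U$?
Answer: $\frac{332}{5} \approx 66.4$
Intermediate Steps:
$l{\left(s,A \right)} = \frac{-3 + A}{1 + s}$
$Q = 84$ ($Q = 2 + \left(\left(\left(-19 + 22\right) + 14\right) + 65\right) = 2 + \left(\left(3 + 14\right) + 65\right) = 2 + \left(17 + 65\right) = 2 + 82 = 84$)
$Q + - l{\left(4,P{\left(3,-4 \right)} \right)} Y{\left(-1,11 \right)} = 84 + - \frac{-3 - 5}{1 + 4} \left(\left(-1\right) 11\right) = 84 + - \frac{-8}{5} \left(-11\right) = 84 + \left(-1\right) \left(- \frac{8}{5}\right) \left(-11\right) = 84 + \frac{8}{5} \left(-11\right) = 84 - \frac{88}{5} = \frac{332}{5}$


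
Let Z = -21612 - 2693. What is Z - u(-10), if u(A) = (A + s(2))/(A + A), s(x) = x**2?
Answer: -243053/10 ≈ -24305.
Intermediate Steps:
Z = -24305
u(A) = (4 + A)/(2*A) (u(A) = (A + 2**2)/(A + A) = (A + 4)/((2*A)) = (4 + A)*(1/(2*A)) = (4 + A)/(2*A))
Z - u(-10) = -24305 - (4 - 10)/(2*(-10)) = -24305 - (-1)*(-6)/(2*10) = -24305 - 1*3/10 = -24305 - 3/10 = -243053/10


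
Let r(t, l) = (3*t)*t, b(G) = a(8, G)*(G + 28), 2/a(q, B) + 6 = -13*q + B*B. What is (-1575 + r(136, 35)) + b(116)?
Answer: 359761593/6673 ≈ 53913.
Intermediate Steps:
a(q, B) = 2/(-6 + B² - 13*q) (a(q, B) = 2/(-6 + (-13*q + B*B)) = 2/(-6 + (-13*q + B²)) = 2/(-6 + (B² - 13*q)) = 2/(-6 + B² - 13*q))
b(G) = -2*(28 + G)/(110 - G²) (b(G) = (-2/(6 - G² + 13*8))*(G + 28) = (-2/(6 - G² + 104))*(28 + G) = (-2/(110 - G²))*(28 + G) = -2*(28 + G)/(110 - G²))
r(t, l) = 3*t²
(-1575 + r(136, 35)) + b(116) = (-1575 + 3*136²) + 2*(28 + 116)/(-110 + 116²) = (-1575 + 3*18496) + 2*144/(-110 + 13456) = (-1575 + 55488) + 2*144/13346 = 53913 + 2*(1/13346)*144 = 53913 + 144/6673 = 359761593/6673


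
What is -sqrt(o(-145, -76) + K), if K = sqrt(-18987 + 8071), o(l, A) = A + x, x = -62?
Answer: -sqrt(-138 + 2*I*sqrt(2729)) ≈ -4.1887 - 12.472*I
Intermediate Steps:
o(l, A) = -62 + A (o(l, A) = A - 62 = -62 + A)
K = 2*I*sqrt(2729) (K = sqrt(-10916) = 2*I*sqrt(2729) ≈ 104.48*I)
-sqrt(o(-145, -76) + K) = -sqrt((-62 - 76) + 2*I*sqrt(2729)) = -sqrt(-138 + 2*I*sqrt(2729))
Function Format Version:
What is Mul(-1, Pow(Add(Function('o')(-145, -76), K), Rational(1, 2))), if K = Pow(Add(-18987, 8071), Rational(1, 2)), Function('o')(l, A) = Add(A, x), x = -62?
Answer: Mul(-1, Pow(Add(-138, Mul(2, I, Pow(2729, Rational(1, 2)))), Rational(1, 2))) ≈ Add(-4.1887, Mul(-12.472, I))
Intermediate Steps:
Function('o')(l, A) = Add(-62, A) (Function('o')(l, A) = Add(A, -62) = Add(-62, A))
K = Mul(2, I, Pow(2729, Rational(1, 2))) (K = Pow(-10916, Rational(1, 2)) = Mul(2, I, Pow(2729, Rational(1, 2))) ≈ Mul(104.48, I))
Mul(-1, Pow(Add(Function('o')(-145, -76), K), Rational(1, 2))) = Mul(-1, Pow(Add(Add(-62, -76), Mul(2, I, Pow(2729, Rational(1, 2)))), Rational(1, 2))) = Mul(-1, Pow(Add(-138, Mul(2, I, Pow(2729, Rational(1, 2)))), Rational(1, 2)))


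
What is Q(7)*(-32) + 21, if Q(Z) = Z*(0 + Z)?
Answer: -1547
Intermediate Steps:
Q(Z) = Z**2 (Q(Z) = Z*Z = Z**2)
Q(7)*(-32) + 21 = 7**2*(-32) + 21 = 49*(-32) + 21 = -1568 + 21 = -1547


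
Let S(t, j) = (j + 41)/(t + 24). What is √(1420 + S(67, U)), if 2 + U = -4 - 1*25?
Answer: √11759930/91 ≈ 37.684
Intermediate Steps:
U = -31 (U = -2 + (-4 - 1*25) = -2 + (-4 - 25) = -2 - 29 = -31)
S(t, j) = (41 + j)/(24 + t)
√(1420 + S(67, U)) = √(1420 + (41 - 31)/(24 + 67)) = √(1420 + 10/91) = √(129230/91) = √11759930/91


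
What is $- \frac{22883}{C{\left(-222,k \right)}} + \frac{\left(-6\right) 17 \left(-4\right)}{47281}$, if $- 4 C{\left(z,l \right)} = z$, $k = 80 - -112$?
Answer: $- \frac{2163816958}{5248191} \approx -412.3$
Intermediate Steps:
$k = 192$ ($k = 80 + 112 = 192$)
$C{\left(z,l \right)} = - \frac{z}{4}$
$- \frac{22883}{C{\left(-222,k \right)}} + \frac{\left(-6\right) 17 \left(-4\right)}{47281} = - \frac{22883}{\left(- \frac{1}{4}\right) \left(-222\right)} + \frac{\left(-6\right) 17 \left(-4\right)}{47281} = - \frac{22883}{\frac{111}{2}} + \left(-102\right) \left(-4\right) \frac{1}{47281} = \left(-22883\right) \frac{2}{111} + 408 \cdot \frac{1}{47281} = - \frac{45766}{111} + \frac{408}{47281} = - \frac{2163816958}{5248191}$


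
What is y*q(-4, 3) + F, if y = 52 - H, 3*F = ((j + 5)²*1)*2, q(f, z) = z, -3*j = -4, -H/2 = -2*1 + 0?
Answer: 4610/27 ≈ 170.74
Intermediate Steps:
H = 4 (H = -2*(-2*1 + 0) = -2*(-2 + 0) = -2*(-2) = 4)
j = 4/3 (j = -⅓*(-4) = 4/3 ≈ 1.3333)
F = 722/27 (F = (((4/3 + 5)²*1)*2)/3 = (((19/3)²*1)*2)/3 = (((361/9)*1)*2)/3 = ((361/9)*2)/3 = (⅓)*(722/9) = 722/27 ≈ 26.741)
y = 48 (y = 52 - 1*4 = 52 - 4 = 48)
y*q(-4, 3) + F = 48*3 + 722/27 = 144 + 722/27 = 4610/27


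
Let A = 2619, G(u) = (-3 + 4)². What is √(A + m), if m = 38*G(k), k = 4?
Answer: √2657 ≈ 51.546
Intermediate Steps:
G(u) = 1 (G(u) = 1² = 1)
m = 38 (m = 38*1 = 38)
√(A + m) = √(2619 + 38) = √2657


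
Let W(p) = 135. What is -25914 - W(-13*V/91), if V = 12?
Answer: -26049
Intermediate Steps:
-25914 - W(-13*V/91) = -25914 - 1*135 = -25914 - 135 = -26049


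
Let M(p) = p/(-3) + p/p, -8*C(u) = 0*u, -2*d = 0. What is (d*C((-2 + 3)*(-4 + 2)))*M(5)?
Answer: 0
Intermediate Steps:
d = 0 (d = -½*0 = 0)
C(u) = 0 (C(u) = -0*u = -⅛*0 = 0)
M(p) = 1 - p/3 (M(p) = p*(-⅓) + 1 = -p/3 + 1 = 1 - p/3)
(d*C((-2 + 3)*(-4 + 2)))*M(5) = (0*0)*(1 - ⅓*5) = 0*(1 - 5/3) = 0*(-⅔) = 0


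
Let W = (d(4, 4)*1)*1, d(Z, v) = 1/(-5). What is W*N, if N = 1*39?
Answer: -39/5 ≈ -7.8000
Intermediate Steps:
d(Z, v) = -1/5
N = 39
W = -1/5 (W = -1/5*1*1 = -1/5*1 = -1/5 ≈ -0.20000)
W*N = -1/5*39 = -39/5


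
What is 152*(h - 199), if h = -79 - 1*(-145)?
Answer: -20216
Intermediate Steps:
h = 66 (h = -79 + 145 = 66)
152*(h - 199) = 152*(66 - 199) = 152*(-133) = -20216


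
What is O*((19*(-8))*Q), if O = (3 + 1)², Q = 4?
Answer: -9728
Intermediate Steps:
O = 16 (O = 4² = 16)
O*((19*(-8))*Q) = 16*((19*(-8))*4) = 16*(-152*4) = 16*(-608) = -9728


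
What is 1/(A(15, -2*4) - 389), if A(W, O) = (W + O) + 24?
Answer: -1/358 ≈ -0.0027933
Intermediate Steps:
A(W, O) = 24 + O + W (A(W, O) = (O + W) + 24 = 24 + O + W)
1/(A(15, -2*4) - 389) = 1/((24 - 2*4 + 15) - 389) = 1/((24 - 8 + 15) - 389) = 1/(31 - 389) = 1/(-358) = -1/358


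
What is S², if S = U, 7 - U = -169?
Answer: 30976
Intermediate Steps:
U = 176 (U = 7 - 1*(-169) = 7 + 169 = 176)
S = 176
S² = 176² = 30976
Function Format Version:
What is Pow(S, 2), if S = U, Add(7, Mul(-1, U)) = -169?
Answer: 30976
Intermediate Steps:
U = 176 (U = Add(7, Mul(-1, -169)) = Add(7, 169) = 176)
S = 176
Pow(S, 2) = Pow(176, 2) = 30976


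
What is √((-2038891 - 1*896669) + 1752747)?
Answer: I*√1182813 ≈ 1087.6*I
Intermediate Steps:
√((-2038891 - 1*896669) + 1752747) = √((-2038891 - 896669) + 1752747) = √(-2935560 + 1752747) = √(-1182813) = I*√1182813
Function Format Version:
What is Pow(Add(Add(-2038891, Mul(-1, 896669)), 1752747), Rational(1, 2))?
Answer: Mul(I, Pow(1182813, Rational(1, 2))) ≈ Mul(1087.6, I)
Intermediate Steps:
Pow(Add(Add(-2038891, Mul(-1, 896669)), 1752747), Rational(1, 2)) = Pow(Add(Add(-2038891, -896669), 1752747), Rational(1, 2)) = Pow(Add(-2935560, 1752747), Rational(1, 2)) = Pow(-1182813, Rational(1, 2)) = Mul(I, Pow(1182813, Rational(1, 2)))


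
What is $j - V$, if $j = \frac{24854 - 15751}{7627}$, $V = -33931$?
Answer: $\frac{258800840}{7627} \approx 33932.0$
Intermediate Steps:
$j = \frac{9103}{7627}$ ($j = \left(24854 - 15751\right) \frac{1}{7627} = 9103 \cdot \frac{1}{7627} = \frac{9103}{7627} \approx 1.1935$)
$j - V = \frac{9103}{7627} - -33931 = \frac{9103}{7627} + 33931 = \frac{258800840}{7627}$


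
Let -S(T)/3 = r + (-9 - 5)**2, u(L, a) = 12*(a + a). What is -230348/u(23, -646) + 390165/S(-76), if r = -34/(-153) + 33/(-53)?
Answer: -235079522173/361634676 ≈ -650.05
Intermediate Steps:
u(L, a) = 24*a (u(L, a) = 12*(2*a) = 24*a)
r = -191/477 (r = -34*(-1/153) + 33*(-1/53) = 2/9 - 33/53 = -191/477 ≈ -0.40042)
S(T) = -93301/159 (S(T) = -3*(-191/477 + (-9 - 5)**2) = -3*(-191/477 + (-14)**2) = -3*(-191/477 + 196) = -3*93301/477 = -93301/159)
-230348/u(23, -646) + 390165/S(-76) = -230348/(24*(-646)) + 390165/(-93301/159) = -230348/(-15504) + 390165*(-159/93301) = -230348*(-1/15504) - 62036235/93301 = 57587/3876 - 62036235/93301 = -235079522173/361634676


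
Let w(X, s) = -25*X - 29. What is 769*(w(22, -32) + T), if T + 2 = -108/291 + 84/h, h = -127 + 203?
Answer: -822391670/1843 ≈ -4.4622e+5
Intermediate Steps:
h = 76
T = -2333/1843 (T = -2 + (-108/291 + 84/76) = -2 + (-108*1/291 + 84*(1/76)) = -2 + (-36/97 + 21/19) = -2 + 1353/1843 = -2333/1843 ≈ -1.2659)
w(X, s) = -29 - 25*X
769*(w(22, -32) + T) = 769*((-29 - 25*22) - 2333/1843) = 769*((-29 - 550) - 2333/1843) = 769*(-579 - 2333/1843) = 769*(-1069430/1843) = -822391670/1843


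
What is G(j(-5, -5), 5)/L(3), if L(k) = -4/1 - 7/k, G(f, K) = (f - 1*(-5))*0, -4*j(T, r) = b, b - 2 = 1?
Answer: 0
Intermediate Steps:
b = 3 (b = 2 + 1 = 3)
j(T, r) = -3/4 (j(T, r) = -1/4*3 = -3/4)
G(f, K) = 0 (G(f, K) = (f + 5)*0 = (5 + f)*0 = 0)
L(k) = -4 - 7/k (L(k) = -4*1 - 7/k = -4 - 7/k)
G(j(-5, -5), 5)/L(3) = 0/(-4 - 7/3) = 0/(-19/3) = 0*(-3/19) = 0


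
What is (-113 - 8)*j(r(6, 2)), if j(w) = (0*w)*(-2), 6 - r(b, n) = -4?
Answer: 0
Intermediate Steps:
r(b, n) = 10 (r(b, n) = 6 - 1*(-4) = 6 + 4 = 10)
j(w) = 0 (j(w) = 0*(-2) = 0)
(-113 - 8)*j(r(6, 2)) = (-113 - 8)*0 = -121*0 = 0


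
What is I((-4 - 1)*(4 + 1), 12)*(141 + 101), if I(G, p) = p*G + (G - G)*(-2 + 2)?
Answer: -72600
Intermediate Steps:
I(G, p) = G*p (I(G, p) = G*p + 0*0 = G*p + 0 = G*p)
I((-4 - 1)*(4 + 1), 12)*(141 + 101) = (((-4 - 1)*(4 + 1))*12)*(141 + 101) = (-5*5*12)*242 = -25*12*242 = -300*242 = -72600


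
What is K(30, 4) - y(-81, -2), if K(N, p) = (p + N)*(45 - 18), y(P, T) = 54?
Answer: 864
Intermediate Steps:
K(N, p) = 27*N + 27*p (K(N, p) = (N + p)*27 = 27*N + 27*p)
K(30, 4) - y(-81, -2) = (27*30 + 27*4) - 1*54 = (810 + 108) - 54 = 918 - 54 = 864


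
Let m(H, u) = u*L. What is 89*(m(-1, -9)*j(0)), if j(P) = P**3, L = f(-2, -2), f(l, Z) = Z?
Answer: 0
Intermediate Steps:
L = -2
m(H, u) = -2*u (m(H, u) = u*(-2) = -2*u)
89*(m(-1, -9)*j(0)) = 89*(-2*(-9)*0**3) = 89*(18*0) = 89*0 = 0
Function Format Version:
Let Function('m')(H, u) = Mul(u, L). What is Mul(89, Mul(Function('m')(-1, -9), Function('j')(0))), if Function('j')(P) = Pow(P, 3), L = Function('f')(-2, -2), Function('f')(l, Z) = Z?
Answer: 0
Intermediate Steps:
L = -2
Function('m')(H, u) = Mul(-2, u) (Function('m')(H, u) = Mul(u, -2) = Mul(-2, u))
Mul(89, Mul(Function('m')(-1, -9), Function('j')(0))) = Mul(89, Mul(Mul(-2, -9), Pow(0, 3))) = Mul(89, Mul(18, 0)) = Mul(89, 0) = 0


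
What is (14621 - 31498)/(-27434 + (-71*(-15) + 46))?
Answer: 16877/26323 ≈ 0.64115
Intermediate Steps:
(14621 - 31498)/(-27434 + (-71*(-15) + 46)) = -16877/(-27434 + (1065 + 46)) = -16877/(-27434 + 1111) = -16877/(-26323) = -16877*(-1/26323) = 16877/26323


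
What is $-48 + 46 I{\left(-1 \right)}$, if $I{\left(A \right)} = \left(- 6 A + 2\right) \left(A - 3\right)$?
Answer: $-1520$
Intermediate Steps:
$I{\left(A \right)} = \left(-3 + A\right) \left(2 - 6 A\right)$ ($I{\left(A \right)} = \left(2 - 6 A\right) \left(-3 + A\right) = \left(-3 + A\right) \left(2 - 6 A\right)$)
$-48 + 46 I{\left(-1 \right)} = -48 + 46 \left(-6 - 6 \left(-1\right)^{2} + 20 \left(-1\right)\right) = -48 + 46 \left(-6 - 6 - 20\right) = -48 + 46 \left(-32\right) = -48 - 1472 = -1520$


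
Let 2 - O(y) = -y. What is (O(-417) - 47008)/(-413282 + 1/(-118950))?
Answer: 5640965850/49159893901 ≈ 0.11475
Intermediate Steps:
O(y) = 2 + y (O(y) = 2 - (-1)*y = 2 + y)
(O(-417) - 47008)/(-413282 + 1/(-118950)) = ((2 - 417) - 47008)/(-413282 + 1/(-118950)) = (-415 - 47008)/(-413282 - 1/118950) = -47423/(-49159893901/118950) = -47423*(-118950/49159893901) = 5640965850/49159893901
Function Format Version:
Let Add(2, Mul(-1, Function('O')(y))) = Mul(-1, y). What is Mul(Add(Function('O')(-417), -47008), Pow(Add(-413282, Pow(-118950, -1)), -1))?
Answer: Rational(5640965850, 49159893901) ≈ 0.11475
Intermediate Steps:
Function('O')(y) = Add(2, y) (Function('O')(y) = Add(2, Mul(-1, Mul(-1, y))) = Add(2, y))
Mul(Add(Function('O')(-417), -47008), Pow(Add(-413282, Pow(-118950, -1)), -1)) = Mul(Add(Add(2, -417), -47008), Pow(Add(-413282, Pow(-118950, -1)), -1)) = Mul(Add(-415, -47008), Pow(Add(-413282, Rational(-1, 118950)), -1)) = Mul(-47423, Pow(Rational(-49159893901, 118950), -1)) = Mul(-47423, Rational(-118950, 49159893901)) = Rational(5640965850, 49159893901)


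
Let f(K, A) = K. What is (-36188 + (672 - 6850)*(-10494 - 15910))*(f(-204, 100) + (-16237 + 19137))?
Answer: 439684503904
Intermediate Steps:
(-36188 + (672 - 6850)*(-10494 - 15910))*(f(-204, 100) + (-16237 + 19137)) = (-36188 + (672 - 6850)*(-10494 - 15910))*(-204 + (-16237 + 19137)) = (-36188 - 6178*(-26404))*(-204 + 2900) = (-36188 + 163123912)*2696 = 163087724*2696 = 439684503904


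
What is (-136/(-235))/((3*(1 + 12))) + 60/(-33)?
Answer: -181804/100815 ≈ -1.8033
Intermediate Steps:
(-136/(-235))/((3*(1 + 12))) + 60/(-33) = (-136*(-1/235))/((3*13)) + 60*(-1/33) = (136/235)/39 - 20/11 = (136/235)*(1/39) - 20/11 = 136/9165 - 20/11 = -181804/100815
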